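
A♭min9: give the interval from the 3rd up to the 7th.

perfect fifth

A♭m9 (A♭ minor ninth) is spelled A♭–C♭–E♭–G♭–B♭.
That puts C♭ below G♭.
From C♭ to G♭ is 7 semitones, exactly the perfect fifth.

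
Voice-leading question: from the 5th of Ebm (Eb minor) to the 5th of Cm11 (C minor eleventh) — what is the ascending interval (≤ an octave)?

major 6th

Ebm (Eb minor) has Bb as its 5th, and Cm11 (C minor eleventh) has G as its 5th.
Counting 6 letters and 9 half steps from Bb gives a major sixth.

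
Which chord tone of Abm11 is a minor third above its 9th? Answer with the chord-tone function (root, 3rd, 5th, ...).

Abm11 (Ab minor eleventh) is spelled Ab, Cb, Eb, Gb, Bb, Db.
The 9th is Bb. A minor third above Bb is Db.
Db is the chord's 11th.

11th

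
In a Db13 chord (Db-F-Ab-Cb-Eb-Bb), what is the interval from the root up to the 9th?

Root = Db; 9th = Eb.
From Db to Eb is 14 semitones, exactly the major ninth.

major 9th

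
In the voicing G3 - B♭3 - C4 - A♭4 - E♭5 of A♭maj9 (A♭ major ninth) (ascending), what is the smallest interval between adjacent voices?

major 2nd

Adjacent intervals: G3→B♭3 = minor third; B♭3→C4 = major second; C4→A♭4 = minor sixth; A♭4→E♭5 = perfect fifth.
The smallest is B♭3 to C4, a major second (2 semitones).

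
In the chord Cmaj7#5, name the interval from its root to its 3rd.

major third

Cmaj7#5 (C augmented major seventh): C-E-G#-B.
So we need the interval from C up to E.
From C to E is 4 semitones, exactly the major third.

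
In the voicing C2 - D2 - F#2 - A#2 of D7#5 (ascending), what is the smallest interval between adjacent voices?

Adjacent intervals: C2→D2 = major second; D2→F#2 = major third; F#2→A#2 = major third.
The smallest is C2 to D2, a major second (2 semitones).

major 2nd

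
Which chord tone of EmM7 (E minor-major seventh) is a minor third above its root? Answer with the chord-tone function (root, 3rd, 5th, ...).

Spelling the chord: E–G–B–D♯.
The root is E. A minor third above E is G.
G is the chord's 3rd.

3rd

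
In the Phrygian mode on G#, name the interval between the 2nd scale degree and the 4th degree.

Spelling the Phrygian mode on G#: G# A B C# D# E F#.
That puts A below C#.
A up to C# spans 3 letter names and 4 semitones — a major third.

major third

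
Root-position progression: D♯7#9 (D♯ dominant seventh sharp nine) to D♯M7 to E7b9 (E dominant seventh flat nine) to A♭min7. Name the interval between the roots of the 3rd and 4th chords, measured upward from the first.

The roots are E and A♭.
E up to A♭ is 4 semitones, a half step narrower than a perfect fourth, so the interval is diminished.

d4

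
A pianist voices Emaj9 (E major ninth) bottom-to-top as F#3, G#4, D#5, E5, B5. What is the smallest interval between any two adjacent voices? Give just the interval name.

Adjacent intervals: F#3→G#4 = major ninth; G#4→D#5 = perfect fifth; D#5→E5 = minor second; E5→B5 = perfect fifth.
The smallest is D#5 to E5, a minor second (1 semitone).

minor second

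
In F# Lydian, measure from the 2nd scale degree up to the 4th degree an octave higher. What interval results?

Spelling F# Lydian: F# G# A# B# C# D# E#.
2nd scale degree = G#; 4th degree (up an octave) = B#.
Counting 10 letters and 16 half steps from G# gives a major tenth.

major tenth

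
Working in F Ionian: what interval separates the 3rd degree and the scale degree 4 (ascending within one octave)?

The scale runs F G A Bb C D E.
That puts A below Bb.
2 letter names make it a second; at 1 semitone (a half step narrower than major) the quality is minor.

m2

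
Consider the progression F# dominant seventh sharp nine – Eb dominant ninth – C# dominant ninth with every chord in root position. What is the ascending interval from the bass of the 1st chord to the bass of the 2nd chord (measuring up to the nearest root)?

diminished seventh

The roots are F# and Eb.
F# up to Eb is 9 semitones, a whole step narrower than a major seventh, so the interval is diminished.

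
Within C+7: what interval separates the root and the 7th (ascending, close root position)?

Spelling the chord: C-E-G#-Bb.
The root is C and the 7th is Bb.
C up to Bb is 10 semitones, a half step narrower than a major seventh, so the interval is minor.

minor seventh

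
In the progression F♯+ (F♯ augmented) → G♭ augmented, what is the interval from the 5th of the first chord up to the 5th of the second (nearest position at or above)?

F♯+ (F♯ augmented) has C𝄪 as its 5th, and G♭ augmented has D as its 5th.
2 letter names make it a second; at 0 semitones (a whole step narrower than major) the quality is diminished.

d2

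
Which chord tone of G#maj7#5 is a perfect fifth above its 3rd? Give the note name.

F##

G# augmented major seventh: G#, B#, D##, F##.
The 3rd is B#. A perfect fifth above B# is F##.
F## is the chord's 7th.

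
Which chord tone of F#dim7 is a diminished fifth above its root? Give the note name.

C

F#dim7 (F# diminished seventh): F#-A-C-Eb.
The root is F#. A diminished fifth above F# is C.
C is the chord's 5th.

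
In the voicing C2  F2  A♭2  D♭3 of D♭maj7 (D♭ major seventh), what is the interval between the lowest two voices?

Those voices are C2 and F2.
C up to F spans 4 letter names and 5 semitones — a perfect fourth.

perfect fourth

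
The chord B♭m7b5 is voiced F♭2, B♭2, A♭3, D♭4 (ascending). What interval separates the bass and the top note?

major thirteenth

The outer voices are F♭2 and D♭4.
From F♭ to D♭ is 21 semitones, exactly the major thirteenth.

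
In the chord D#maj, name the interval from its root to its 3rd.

major 3rd

Spelling the chord: D# F## A#.
The root is D# and the 3rd is F##.
From D# to F## is 4 semitones, exactly the major third.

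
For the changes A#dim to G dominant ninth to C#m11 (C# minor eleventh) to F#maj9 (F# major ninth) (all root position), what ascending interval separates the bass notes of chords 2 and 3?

The roots are G and C#.
G up to C# is 6 semitones, a half step wider than a perfect fourth, so the interval is augmented.

augmented fourth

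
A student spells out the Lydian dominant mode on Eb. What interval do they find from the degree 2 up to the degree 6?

perfect 5th

Eb lydian dominant: Eb F G A Bb C Db.
That puts F below C.
F up to C spans 5 letter names and 7 semitones — a perfect fifth.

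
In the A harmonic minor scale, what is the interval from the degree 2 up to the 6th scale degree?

diminished fifth

The scale runs A B C D E F G♯.
That puts B below F.
From B to F: 6 semitones over a fifth = diminished.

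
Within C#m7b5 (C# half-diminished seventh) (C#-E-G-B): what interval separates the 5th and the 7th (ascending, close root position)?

major third

5th = G; 7th = B.
Counting 3 letters and 4 half steps from G gives a major third.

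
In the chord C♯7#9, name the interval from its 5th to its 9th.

The chord tones of C♯7#9 are C♯–E♯–G♯–B–D𝄪.
That puts G♯ below D𝄪.
From G♯ to D𝄪: 8 semitones over a fifth = augmented.

A5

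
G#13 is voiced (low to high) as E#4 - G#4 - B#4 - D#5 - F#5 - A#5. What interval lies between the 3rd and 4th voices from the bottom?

minor third

Those voices are B#4 and D#5.
From B# to D#: 3 semitones over a third = minor.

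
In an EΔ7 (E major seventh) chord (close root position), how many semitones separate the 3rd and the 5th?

Spelling the chord: E G# B D#.
G# to B is a minor third: 3 semitones.

3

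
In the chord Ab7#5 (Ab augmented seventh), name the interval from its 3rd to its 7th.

Spelling the chord: Ab–C–E–Gb.
The 3rd is C and the 7th is Gb.
5 letter names make it a fifth; at 6 semitones (a half step narrower than perfect) the quality is diminished.

diminished fifth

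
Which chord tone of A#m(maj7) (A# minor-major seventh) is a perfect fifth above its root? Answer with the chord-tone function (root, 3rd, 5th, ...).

5th

A#m(maj7) (A# minor-major seventh) is spelled A#, C#, E#, G##.
The root is A#. A perfect fifth above A# is E#.
E# is the chord's 5th.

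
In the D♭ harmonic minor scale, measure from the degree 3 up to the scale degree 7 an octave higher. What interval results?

The scale runs D♭ E♭ F♭ G♭ A♭ B𝄫 C.
So we need the interval from F♭ up to C.
12 letter names make it a twelfth; at 20 semitones (a half step wider than perfect) the quality is augmented.

augmented 12th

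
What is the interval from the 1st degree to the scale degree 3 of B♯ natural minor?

The scale runs B♯ C𝄪 D♯ E♯ F𝄪 G♯ A♯.
1st degree = B♯; 3rd scale degree = D♯.
B♯ up to D♯ is 3 semitones, a half step narrower than a major third, so the interval is minor.

minor third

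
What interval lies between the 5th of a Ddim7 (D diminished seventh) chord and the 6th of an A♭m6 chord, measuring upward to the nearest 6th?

The 5th of Ddim7 (D diminished seventh) is A♭; the 6th of A♭m6 is F.
From A♭ to F is 9 semitones, exactly the major sixth.

major sixth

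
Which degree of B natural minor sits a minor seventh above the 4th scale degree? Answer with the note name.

D

The scale is B C♯ D E F♯ G A.
The 4th scale degree is E; a minor seventh above that is D — scale degree 3.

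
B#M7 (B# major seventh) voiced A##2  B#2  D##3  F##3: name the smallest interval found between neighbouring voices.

m2

Adjacent intervals: A##2→B#2 = minor second; B#2→D##3 = major third; D##3→F##3 = minor third.
The smallest is A##2 to B#2, a minor second (1 semitone).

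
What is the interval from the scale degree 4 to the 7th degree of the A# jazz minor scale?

augmented fourth

A# melodic minor: A# B# C# D# E# F## G##.
The scale degree 4 is D# and the scale degree 7 is G##.
4 letter names make it a fourth; at 6 semitones (a half step wider than perfect) the quality is augmented.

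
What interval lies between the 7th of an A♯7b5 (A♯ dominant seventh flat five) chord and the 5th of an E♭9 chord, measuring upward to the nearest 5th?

diminished third

The 7th of A♯7b5 (A♯ dominant seventh flat five) is G♯; the 5th of E♭9 is B♭.
G♯ up to B♭ is 2 semitones, a whole step narrower than a major third, so the interval is diminished.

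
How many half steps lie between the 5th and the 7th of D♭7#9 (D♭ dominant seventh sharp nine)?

Spelling the chord: D♭ F A♭ C♭ E.
A♭ to C♭ is a minor third: 3 semitones.

3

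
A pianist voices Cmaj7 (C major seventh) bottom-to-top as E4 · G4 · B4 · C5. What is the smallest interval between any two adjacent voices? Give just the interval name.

Adjacent intervals: E4→G4 = minor third; G4→B4 = major third; B4→C5 = minor second.
The smallest is B4 to C5, a minor second (1 semitone).

minor second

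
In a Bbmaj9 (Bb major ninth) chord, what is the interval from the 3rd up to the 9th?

Bb major ninth is spelled Bb–D–F–A–C.
So we need the interval from D up to C.
D up to C is 10 semitones, a half step narrower than a major seventh, so the interval is minor.

minor 7th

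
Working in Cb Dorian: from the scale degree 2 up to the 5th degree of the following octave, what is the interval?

Spelling Cb Dorian: Cb Db Ebb Fb Gb Ab Bbb.
Scale degree 2 = Db; degree 5 (up an octave) = Gb.
Db up to Gb spans 11 letter names and 17 semitones — a perfect eleventh.

perfect eleventh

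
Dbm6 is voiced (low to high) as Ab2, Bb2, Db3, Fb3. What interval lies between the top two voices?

minor 3rd

Those voices are Db3 and Fb3.
3 letter names make it a third; at 3 semitones (a half step narrower than major) the quality is minor.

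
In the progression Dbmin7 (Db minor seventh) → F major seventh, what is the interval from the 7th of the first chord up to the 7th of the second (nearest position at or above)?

Dbmin7 (Db minor seventh) has Cb as its 7th, and F major seventh has E as its 7th.
3 letter names make it a third; at 5 semitones (a half step wider than major) the quality is augmented.

augmented third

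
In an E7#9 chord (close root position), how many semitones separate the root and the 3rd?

E dominant seventh sharp nine is spelled E, G♯, B, D, F𝄪.
E to G♯ is a major third: 4 semitones.

4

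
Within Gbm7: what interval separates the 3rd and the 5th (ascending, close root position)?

M3

Gb-7 is spelled Gb Bbb Db Fb.
The 3rd is Bbb and the 5th is Db.
Bbb up to Db spans 3 letter names and 4 semitones — a major third.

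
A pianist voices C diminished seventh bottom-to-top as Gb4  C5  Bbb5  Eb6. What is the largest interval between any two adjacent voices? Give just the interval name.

diminished seventh

Adjacent intervals: Gb4→C5 = augmented fourth; C5→Bbb5 = diminished seventh; Bbb5→Eb6 = augmented fourth.
The largest is C5 to Bbb5, a diminished seventh (9 semitones).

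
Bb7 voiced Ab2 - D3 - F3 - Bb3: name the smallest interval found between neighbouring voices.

Adjacent intervals: Ab2→D3 = augmented fourth; D3→F3 = minor third; F3→Bb3 = perfect fourth.
The smallest is D3 to F3, a minor third (3 semitones).

minor 3rd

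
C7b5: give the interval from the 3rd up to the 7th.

diminished 5th

C7b5 (C dominant seventh flat five): C–E–Gb–Bb.
That puts E below Bb.
E up to Bb is 6 semitones, a half step narrower than a perfect fifth, so the interval is diminished.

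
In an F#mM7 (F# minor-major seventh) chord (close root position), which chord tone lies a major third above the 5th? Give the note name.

The chord tones of F# minor-major seventh are F#, A, C#, E#.
The 5th is C#. A major third above C# is E#.
E# is the chord's 7th.

E#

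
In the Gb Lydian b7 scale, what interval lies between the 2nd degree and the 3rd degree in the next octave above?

major 9th

Gb lydian dominant: Gb Ab Bb C Db Eb Fb.
The 2nd degree is Ab and the 3rd scale degree (up an octave) is Bb.
Ab up to Bb spans 9 letter names and 14 semitones — a major ninth.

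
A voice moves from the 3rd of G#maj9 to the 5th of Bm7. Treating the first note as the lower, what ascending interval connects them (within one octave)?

The 3rd of G#maj9 is B#; the 5th of Bm7 is F#.
From B# to F#: 6 semitones over a fifth = diminished.

diminished 5th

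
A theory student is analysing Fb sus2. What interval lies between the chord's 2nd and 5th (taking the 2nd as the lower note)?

perfect fourth

Spelling the chord: Fb, Gb, Cb.
That puts Gb below Cb.
Gb up to Cb spans 4 letter names and 5 semitones — a perfect fourth.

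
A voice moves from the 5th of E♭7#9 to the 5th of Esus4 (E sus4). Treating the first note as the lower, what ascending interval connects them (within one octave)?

augmented unison

E♭7#9 has B♭ as its 5th, and Esus4 (E sus4) has B as its 5th.
B♭ up to B is 1 semitone, a half step wider than a perfect unison, so the interval is augmented.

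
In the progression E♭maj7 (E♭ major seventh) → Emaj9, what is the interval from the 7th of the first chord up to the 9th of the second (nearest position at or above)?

major third

E♭maj7 (E♭ major seventh) has D as its 7th, and Emaj9 has F♯ as its 9th.
Counting 3 letters and 4 half steps from D gives a major third.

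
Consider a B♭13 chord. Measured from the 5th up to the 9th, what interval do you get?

perfect fifth

B♭ dominant thirteenth: B♭–D–F–A♭–C–G.
5th = F; 9th = C.
F up to C spans 5 letter names and 7 semitones — a perfect fifth.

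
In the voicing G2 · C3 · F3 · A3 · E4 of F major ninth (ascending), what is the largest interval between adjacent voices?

perfect 5th

Adjacent intervals: G2→C3 = perfect fourth; C3→F3 = perfect fourth; F3→A3 = major third; A3→E4 = perfect fifth.
The largest is A3 to E4, a perfect fifth (7 semitones).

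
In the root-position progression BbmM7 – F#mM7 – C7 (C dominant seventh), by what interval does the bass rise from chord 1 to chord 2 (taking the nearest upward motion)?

The roots are Bb and F#.
5 letter names make it a fifth; at 8 semitones (a half step wider than perfect) the quality is augmented.

augmented fifth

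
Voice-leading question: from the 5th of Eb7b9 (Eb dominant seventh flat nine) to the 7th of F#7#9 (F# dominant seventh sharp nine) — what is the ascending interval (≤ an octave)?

augmented fourth

The 5th of Eb7b9 (Eb dominant seventh flat nine) is Bb; the 7th of F#7#9 (F# dominant seventh sharp nine) is E.
4 letter names make it a fourth; at 6 semitones (a half step wider than perfect) the quality is augmented.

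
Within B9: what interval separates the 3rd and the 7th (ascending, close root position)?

B dominant ninth: B–D#–F#–A–C#.
So we need the interval from D# up to A.
D# up to A is 6 semitones, a half step narrower than a perfect fifth, so the interval is diminished.
This 3–7 tritone is the characteristic tension at the heart of the dominant sound.

diminished fifth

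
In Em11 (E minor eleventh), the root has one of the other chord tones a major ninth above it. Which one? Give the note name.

F#

Spelling the chord: E-G-B-D-F#-A.
The root is E. A major ninth above E is F#.
F# is the chord's 9th.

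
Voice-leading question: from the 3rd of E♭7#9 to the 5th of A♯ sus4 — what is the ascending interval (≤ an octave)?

The 3rd of E♭7#9 is G; the 5th of A♯ sus4 is E♯.
From G to E♯: 10 semitones over a sixth = augmented.

augmented sixth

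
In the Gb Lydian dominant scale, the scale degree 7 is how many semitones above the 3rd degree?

The scale is Gb Ab Bb C Db Eb Fb.
Bb up to Fb is a diminished fifth — 6 semitones.

6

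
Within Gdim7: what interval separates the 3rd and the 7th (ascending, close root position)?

Spelling the chord: G–Bb–Db–Fb.
3rd = Bb; 7th = Fb.
5 letter names make it a fifth; at 6 semitones (a half step narrower than perfect) the quality is diminished.

diminished fifth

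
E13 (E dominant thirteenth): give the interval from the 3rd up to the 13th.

E13: E, G#, B, D, F#, C#.
The 3rd is G# and the 13th is C#.
Counting 11 letters and 17 half steps from G# gives a perfect eleventh.

perfect eleventh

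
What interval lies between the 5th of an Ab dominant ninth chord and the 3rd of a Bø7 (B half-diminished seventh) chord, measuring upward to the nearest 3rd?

The 5th of Ab dominant ninth is Eb; the 3rd of Bø7 (B half-diminished seventh) is D.
Eb up to D spans 7 letter names and 11 semitones — a major seventh.

M7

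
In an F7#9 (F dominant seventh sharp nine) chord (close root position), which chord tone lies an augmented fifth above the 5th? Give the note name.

G#

F7#9 (F dominant seventh sharp nine) is spelled F A C Eb G#.
The 5th is C. An augmented fifth above C is G#.
G# is the chord's 9th.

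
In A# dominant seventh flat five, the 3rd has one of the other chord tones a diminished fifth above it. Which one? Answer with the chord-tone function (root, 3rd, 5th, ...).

Spelling the chord: A#-C##-E-G#.
The 3rd is C##. A diminished fifth above C## is G#.
G# is the chord's 7th.

7th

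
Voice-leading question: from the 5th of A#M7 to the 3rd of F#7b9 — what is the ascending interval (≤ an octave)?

The 5th of A#M7 is E#; the 3rd of F#7b9 is A#.
E# up to A# spans 4 letter names and 5 semitones — a perfect fourth.

P4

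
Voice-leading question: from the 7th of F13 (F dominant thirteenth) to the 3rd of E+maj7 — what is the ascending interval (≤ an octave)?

augmented third

F13 (F dominant thirteenth) has Eb as its 7th, and E+maj7 has G# as its 3rd.
3 letter names make it a third; at 5 semitones (a half step wider than major) the quality is augmented.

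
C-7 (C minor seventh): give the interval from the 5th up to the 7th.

The chord tones of Cmin7 (C minor seventh) are C Eb G Bb.
The 5th is G and the 7th is Bb.
From G to Bb: 3 semitones over a third = minor.

minor third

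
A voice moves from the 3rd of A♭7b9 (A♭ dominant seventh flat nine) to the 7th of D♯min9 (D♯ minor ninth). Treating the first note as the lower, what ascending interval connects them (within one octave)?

augmented 1st

The 3rd of A♭7b9 (A♭ dominant seventh flat nine) is C; the 7th of D♯min9 (D♯ minor ninth) is C♯.
C up to C♯ is 1 semitone, a half step wider than a perfect unison, so the interval is augmented.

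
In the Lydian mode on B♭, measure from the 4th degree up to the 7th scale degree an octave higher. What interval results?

perfect eleventh

Spelling the Lydian mode on B♭: B♭ C D E F G A.
The 4th degree is E and the 7th scale degree (up an octave) is A.
From E to A is 17 semitones, exactly the perfect eleventh.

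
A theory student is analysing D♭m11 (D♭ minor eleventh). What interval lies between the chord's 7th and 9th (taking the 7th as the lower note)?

D♭ minor eleventh: D♭ F♭ A♭ C♭ E♭ G♭.
That puts C♭ below E♭.
From C♭ to E♭ is 4 semitones, exactly the major third.

major third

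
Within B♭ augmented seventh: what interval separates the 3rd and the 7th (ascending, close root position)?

B♭aug7 (B♭ augmented seventh) is spelled B♭–D–F♯–A♭.
So we need the interval from D up to A♭.
5 letter names make it a fifth; at 6 semitones (a half step narrower than perfect) the quality is diminished.

diminished fifth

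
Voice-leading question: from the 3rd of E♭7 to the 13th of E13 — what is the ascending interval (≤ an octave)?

augmented fourth

The 3rd of E♭7 is G; the 13th of E13 is C♯.
From G to C♯: 6 semitones over a fourth = augmented.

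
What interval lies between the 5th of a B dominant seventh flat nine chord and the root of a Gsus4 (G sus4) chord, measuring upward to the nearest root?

m2

B dominant seventh flat nine has F♯ as its 5th, and Gsus4 (G sus4) has G as its root.
F♯ up to G is 1 semitone, a half step narrower than a major second, so the interval is minor.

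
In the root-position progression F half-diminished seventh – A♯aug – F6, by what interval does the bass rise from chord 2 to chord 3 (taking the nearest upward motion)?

The roots are A♯ and F.
A♯ up to F is 7 semitones, a whole step narrower than a major sixth, so the interval is diminished.

diminished sixth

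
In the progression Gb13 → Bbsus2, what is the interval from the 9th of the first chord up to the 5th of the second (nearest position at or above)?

Gb13 has Ab as its 9th, and Bbsus2 has F as its 5th.
Counting 6 letters and 9 half steps from Ab gives a major sixth.

major sixth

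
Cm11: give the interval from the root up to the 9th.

Cm11 is spelled C, Eb, G, Bb, D, F.
That puts C below D.
C up to D spans 9 letter names and 14 semitones — a major ninth.

major ninth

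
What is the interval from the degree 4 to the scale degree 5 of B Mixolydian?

B mixolydian: B C# D# E F# G# A.
So we need the interval from E up to F#.
From E to F# is 2 semitones, exactly the major second.

major 2nd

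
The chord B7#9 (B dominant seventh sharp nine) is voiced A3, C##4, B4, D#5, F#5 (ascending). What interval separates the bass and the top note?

The outer voices are A3 and F#5.
From A to F# is 21 semitones, exactly the major thirteenth.

major thirteenth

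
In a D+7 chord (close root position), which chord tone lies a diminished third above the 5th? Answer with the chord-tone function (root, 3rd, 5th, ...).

7th

D augmented seventh: D, F#, A#, C.
The 5th is A#. A diminished third above A# is C.
C is the chord's 7th.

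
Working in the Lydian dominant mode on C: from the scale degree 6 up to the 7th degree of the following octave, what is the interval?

minor 9th

C lydian dominant: C D E F♯ G A B♭.
That puts A below B♭.
A up to B♭ is 13 semitones, a half step narrower than a major ninth, so the interval is minor.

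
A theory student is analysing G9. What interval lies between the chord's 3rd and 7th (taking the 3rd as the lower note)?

d5

The chord tones of G9 (G dominant ninth) are G, B, D, F, A.
That puts B below F.
B up to F is 6 semitones, a half step narrower than a perfect fifth, so the interval is diminished.
That tritone between 3rd and 7th is what gives the dominant seventh its pull toward resolution.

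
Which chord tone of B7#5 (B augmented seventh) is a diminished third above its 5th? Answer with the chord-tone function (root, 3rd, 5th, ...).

Spelling the chord: B, D#, F##, A.
The 5th is F##. A diminished third above F## is A.
A is the chord's 7th.

7th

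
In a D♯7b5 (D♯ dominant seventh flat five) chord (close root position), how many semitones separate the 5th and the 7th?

4

Spelling the chord: D♯-F𝄪-A-C♯.
A to C♯ is a major third: 4 semitones.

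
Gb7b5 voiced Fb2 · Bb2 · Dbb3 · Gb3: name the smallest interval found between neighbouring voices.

Adjacent intervals: Fb2→Bb2 = augmented fourth; Bb2→Dbb3 = diminished third; Dbb3→Gb3 = augmented fourth.
The smallest is Bb2 to Dbb3, a diminished third (2 semitones).

diminished third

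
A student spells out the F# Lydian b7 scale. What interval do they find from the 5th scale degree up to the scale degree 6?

F# lydian dominant: F# G# A# B# C# D# E.
So we need the interval from C# up to D#.
C# up to D# spans 2 letter names and 2 semitones — a major second.

M2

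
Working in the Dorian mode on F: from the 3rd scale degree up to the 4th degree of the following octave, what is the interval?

Spelling the Dorian mode on F: F G Ab Bb C D Eb.
So we need the interval from Ab up to Bb.
Ab up to Bb spans 9 letter names and 14 semitones — a major ninth.

major ninth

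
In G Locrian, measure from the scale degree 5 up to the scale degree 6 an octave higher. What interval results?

major ninth

Spelling G Locrian: G A♭ B♭ C D♭ E♭ F.
That puts D♭ below E♭.
Counting 9 letters and 14 half steps from D♭ gives a major ninth.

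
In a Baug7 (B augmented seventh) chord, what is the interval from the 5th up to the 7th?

diminished third

B augmented seventh: B, D#, F##, A.
The 5th is F## and the 7th is A.
F## up to A is 2 semitones, a whole step narrower than a major third, so the interval is diminished.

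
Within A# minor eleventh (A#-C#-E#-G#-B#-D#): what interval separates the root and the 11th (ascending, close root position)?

So we need the interval from A# up to D#.
From A# to D# is 17 semitones, exactly the perfect eleventh.

perfect 11th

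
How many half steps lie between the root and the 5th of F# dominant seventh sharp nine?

7

F#7#9: F#-A#-C#-E-G##.
F# to C# is a perfect fifth: 7 semitones.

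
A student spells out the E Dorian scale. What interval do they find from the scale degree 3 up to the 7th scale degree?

perfect fifth

Spelling the E Dorian scale: E F# G A B C# D.
Scale degree 3 = G; 7th degree = D.
G up to D spans 5 letter names and 7 semitones — a perfect fifth.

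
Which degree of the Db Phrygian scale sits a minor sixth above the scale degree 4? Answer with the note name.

Ebb

The scale is Db Ebb Fb Gb Ab Bbb Cb.
The scale degree 4 is Gb; a minor sixth above that is Ebb — scale degree 2.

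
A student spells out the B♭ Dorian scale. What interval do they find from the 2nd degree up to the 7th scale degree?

B♭ dorian: B♭ C D♭ E♭ F G A♭.
So we need the interval from C up to A♭.
From C to A♭: 8 semitones over a sixth = minor.

m6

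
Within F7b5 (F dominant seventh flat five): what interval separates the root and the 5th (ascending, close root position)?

F7b5 (F dominant seventh flat five): F A Cb Eb.
That puts F below Cb.
From F to Cb: 6 semitones over a fifth = diminished.

diminished fifth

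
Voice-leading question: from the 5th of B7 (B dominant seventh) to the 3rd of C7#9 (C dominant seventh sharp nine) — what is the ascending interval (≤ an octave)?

minor 7th

B7 (B dominant seventh) has F# as its 5th, and C7#9 (C dominant seventh sharp nine) has E as its 3rd.
7 letter names make it a seventh; at 10 semitones (a half step narrower than major) the quality is minor.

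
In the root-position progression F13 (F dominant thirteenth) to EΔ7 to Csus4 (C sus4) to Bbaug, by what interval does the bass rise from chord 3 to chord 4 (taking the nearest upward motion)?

minor 7th

The roots are C and Bb.
From C to Bb: 10 semitones over a seventh = minor.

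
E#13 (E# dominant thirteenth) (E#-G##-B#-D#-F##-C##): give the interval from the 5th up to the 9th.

That puts B# below F##.
Counting 5 letters and 7 half steps from B# gives a perfect fifth.

perfect 5th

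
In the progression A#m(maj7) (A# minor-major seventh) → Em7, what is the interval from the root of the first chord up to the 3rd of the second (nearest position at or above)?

A#m(maj7) (A# minor-major seventh) has A# as its root, and Em7 has G as its 3rd.
7 letter names make it a seventh; at 9 semitones (a whole step narrower than major) the quality is diminished.

diminished seventh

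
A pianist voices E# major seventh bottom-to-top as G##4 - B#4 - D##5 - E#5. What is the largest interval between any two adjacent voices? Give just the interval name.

Adjacent intervals: G##4→B#4 = minor third; B#4→D##5 = major third; D##5→E#5 = minor second.
The largest is B#4 to D##5, a major third (4 semitones).

major third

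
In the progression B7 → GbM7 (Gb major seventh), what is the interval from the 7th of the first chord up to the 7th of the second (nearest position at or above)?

minor sixth

The 7th of B7 is A; the 7th of GbM7 (Gb major seventh) is F.
From A to F: 8 semitones over a sixth = minor.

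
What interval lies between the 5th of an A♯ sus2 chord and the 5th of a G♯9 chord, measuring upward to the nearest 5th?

minor 7th

The 5th of A♯ sus2 is E♯; the 5th of G♯9 is D♯.
E♯ up to D♯ is 10 semitones, a half step narrower than a major seventh, so the interval is minor.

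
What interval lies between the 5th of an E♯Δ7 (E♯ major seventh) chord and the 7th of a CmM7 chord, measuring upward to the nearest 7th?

The 5th of E♯Δ7 (E♯ major seventh) is B♯; the 7th of CmM7 is B.
B♯ up to B is 11 semitones, a half step narrower than a perfect octave, so the interval is diminished.

diminished octave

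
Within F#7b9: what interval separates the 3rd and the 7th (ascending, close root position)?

diminished fifth

F# dominant seventh flat nine: F#–A#–C#–E–G.
So we need the interval from A# up to E.
A# up to E is 6 semitones, a half step narrower than a perfect fifth, so the interval is diminished.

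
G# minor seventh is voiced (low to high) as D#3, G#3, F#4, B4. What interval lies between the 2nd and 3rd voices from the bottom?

minor 7th

Those voices are G#3 and F#4.
From G# to F#: 10 semitones over a seventh = minor.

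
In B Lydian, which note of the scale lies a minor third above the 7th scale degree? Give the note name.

The scale is B C# D# E# F# G# A#.
The 7th scale degree is A#; a minor third above that is C# — scale degree 2.

C#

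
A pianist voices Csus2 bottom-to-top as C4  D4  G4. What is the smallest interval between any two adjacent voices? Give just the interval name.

Adjacent intervals: C4→D4 = major second; D4→G4 = perfect fourth.
The smallest is C4 to D4, a major second (2 semitones).

major second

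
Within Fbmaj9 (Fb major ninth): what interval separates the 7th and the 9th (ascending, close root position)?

The chord tones of Fb major ninth are Fb, Ab, Cb, Eb, Gb.
That puts Eb below Gb.
Eb up to Gb is 3 semitones, a half step narrower than a major third, so the interval is minor.

m3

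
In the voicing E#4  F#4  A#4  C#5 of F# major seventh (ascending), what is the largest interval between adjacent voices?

Adjacent intervals: E#4→F#4 = minor second; F#4→A#4 = major third; A#4→C#5 = minor third.
The largest is F#4 to A#4, a major third (4 semitones).

major 3rd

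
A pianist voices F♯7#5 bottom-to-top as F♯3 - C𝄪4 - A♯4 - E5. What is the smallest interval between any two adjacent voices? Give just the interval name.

Adjacent intervals: F♯3→C𝄪4 = augmented fifth; C𝄪4→A♯4 = minor sixth; A♯4→E5 = diminished fifth.
The smallest is A♯4 to E5, a diminished fifth (6 semitones).

diminished 5th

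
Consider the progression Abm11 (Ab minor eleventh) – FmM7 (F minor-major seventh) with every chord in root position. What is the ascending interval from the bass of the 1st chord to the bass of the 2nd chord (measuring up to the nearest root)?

The roots are Ab and F.
Ab up to F spans 6 letter names and 9 semitones — a major sixth.

major sixth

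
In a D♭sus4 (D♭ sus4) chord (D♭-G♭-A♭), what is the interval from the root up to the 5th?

perfect fifth

So we need the interval from D♭ up to A♭.
D♭ up to A♭ spans 5 letter names and 7 semitones — a perfect fifth.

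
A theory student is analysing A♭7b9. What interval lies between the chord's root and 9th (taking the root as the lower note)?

minor ninth

A♭7b9 is spelled A♭, C, E♭, G♭, B𝄫.
The root is A♭ and the 9th is B𝄫.
9 letter names make it a ninth; at 13 semitones (a half step narrower than major) the quality is minor.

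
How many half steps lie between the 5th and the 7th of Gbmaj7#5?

3

The chord tones of Gbmaj7#5 (Gb augmented major seventh) are Gb–Bb–D–F.
D to F is a minor third: 3 semitones.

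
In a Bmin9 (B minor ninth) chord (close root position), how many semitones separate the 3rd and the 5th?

4

Bm9 (B minor ninth) is spelled B-D-F#-A-C#.
D to F# is a major third: 4 semitones.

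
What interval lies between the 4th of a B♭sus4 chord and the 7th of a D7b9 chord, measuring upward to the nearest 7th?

B♭sus4 has E♭ as its 4th, and D7b9 has C as its 7th.
Counting 6 letters and 9 half steps from E♭ gives a major sixth.

major 6th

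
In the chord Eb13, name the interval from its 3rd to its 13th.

Spelling the chord: Eb G Bb Db F C.
That puts G below C.
G up to C spans 11 letter names and 17 semitones — a perfect eleventh.

perfect 11th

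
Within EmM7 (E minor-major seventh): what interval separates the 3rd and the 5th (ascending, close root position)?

major third

Em(maj7): E–G–B–D♯.
The 3rd is G and the 5th is B.
From G to B is 4 semitones, exactly the major third.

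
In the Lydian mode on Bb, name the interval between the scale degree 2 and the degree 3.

Spelling the Lydian mode on Bb: Bb C D E F G A.
Scale degree 2 = C; 3rd scale degree = D.
Counting 2 letters and 2 half steps from C gives a major second.

major second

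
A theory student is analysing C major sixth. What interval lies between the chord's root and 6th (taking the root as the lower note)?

C6: C–E–G–A.
That puts C below A.
C up to A spans 6 letter names and 9 semitones — a major sixth.

M6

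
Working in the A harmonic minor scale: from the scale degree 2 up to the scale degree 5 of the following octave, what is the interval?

A harmonic minor: A B C D E F G♯.
The scale degree 2 is B and the 5th degree (up an octave) is E.
From B to E is 17 semitones, exactly the perfect eleventh.

perfect eleventh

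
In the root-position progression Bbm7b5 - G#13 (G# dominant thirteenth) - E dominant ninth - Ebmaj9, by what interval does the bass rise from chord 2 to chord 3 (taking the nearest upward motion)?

The roots are G# and E.
6 letter names make it a sixth; at 8 semitones (a half step narrower than major) the quality is minor.

minor sixth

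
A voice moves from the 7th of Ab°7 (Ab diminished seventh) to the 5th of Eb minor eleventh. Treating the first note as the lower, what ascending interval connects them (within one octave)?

augmented third

The 7th of Ab°7 (Ab diminished seventh) is Gbb; the 5th of Eb minor eleventh is Bb.
From Gbb to Bb: 5 semitones over a third = augmented.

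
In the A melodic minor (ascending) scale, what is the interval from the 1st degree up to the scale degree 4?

The scale runs A B C D E F♯ G♯.
That puts A below D.
Counting 4 letters and 5 half steps from A gives a perfect fourth.

P4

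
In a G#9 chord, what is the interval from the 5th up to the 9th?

perfect 5th

G#9: G#-B#-D#-F#-A#.
So we need the interval from D# up to A#.
From D# to A# is 7 semitones, exactly the perfect fifth.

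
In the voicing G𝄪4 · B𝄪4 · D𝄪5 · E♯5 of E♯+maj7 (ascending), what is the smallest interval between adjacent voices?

minor second

Adjacent intervals: G𝄪4→B𝄪4 = major third; B𝄪4→D𝄪5 = minor third; D𝄪5→E♯5 = minor second.
The smallest is D𝄪5 to E♯5, a minor second (1 semitone).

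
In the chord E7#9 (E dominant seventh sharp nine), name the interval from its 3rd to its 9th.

E7#9: E-G#-B-D-F##.
That puts G# below F##.
G# up to F## spans 7 letter names and 11 semitones — a major seventh.

major seventh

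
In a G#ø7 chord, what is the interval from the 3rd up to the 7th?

The chord tones of G#ø7 are G# B D F#.
3rd = B; 7th = F#.
Counting 5 letters and 7 half steps from B gives a perfect fifth.

perfect fifth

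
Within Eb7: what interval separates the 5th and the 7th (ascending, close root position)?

The chord tones of Eb7 are Eb, G, Bb, Db.
So we need the interval from Bb up to Db.
3 letter names make it a third; at 3 semitones (a half step narrower than major) the quality is minor.

minor third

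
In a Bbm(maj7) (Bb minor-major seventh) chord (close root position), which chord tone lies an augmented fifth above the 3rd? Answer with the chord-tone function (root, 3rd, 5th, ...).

7th

BbmM7: Bb Db F A.
The 3rd is Db. An augmented fifth above Db is A.
A is the chord's 7th.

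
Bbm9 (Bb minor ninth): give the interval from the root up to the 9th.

major ninth

Spelling the chord: Bb-Db-F-Ab-C.
That puts Bb below C.
Counting 9 letters and 14 half steps from Bb gives a major ninth.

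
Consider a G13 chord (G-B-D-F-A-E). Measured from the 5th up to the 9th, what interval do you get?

That puts D below A.
From D to A is 7 semitones, exactly the perfect fifth.

perfect fifth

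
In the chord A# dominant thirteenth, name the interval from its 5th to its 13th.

M9

Spelling the chord: A#–C##–E#–G#–B#–F##.
That puts E# below F##.
E# up to F## spans 9 letter names and 14 semitones — a major ninth.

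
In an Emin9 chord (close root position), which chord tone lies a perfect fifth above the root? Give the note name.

B

Spelling the chord: E, G, B, D, F#.
The root is E. A perfect fifth above E is B.
B is the chord's 5th.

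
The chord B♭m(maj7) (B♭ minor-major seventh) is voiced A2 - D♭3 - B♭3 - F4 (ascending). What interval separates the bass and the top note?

minor thirteenth

The outer voices are A2 and F4.
From A to F: 20 semitones over a thirteenth = minor.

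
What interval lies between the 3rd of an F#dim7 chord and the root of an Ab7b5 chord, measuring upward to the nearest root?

diminished 8th

The 3rd of F#dim7 is A; the root of Ab7b5 is Ab.
A up to Ab is 11 semitones, a half step narrower than a perfect octave, so the interval is diminished.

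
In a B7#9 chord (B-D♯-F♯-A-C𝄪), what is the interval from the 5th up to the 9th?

So we need the interval from F♯ up to C𝄪.
From F♯ to C𝄪: 8 semitones over a fifth = augmented.

augmented fifth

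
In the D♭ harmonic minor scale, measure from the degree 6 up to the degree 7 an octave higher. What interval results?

augmented ninth

Spelling the D♭ harmonic minor scale: D♭ E♭ F♭ G♭ A♭ B𝄫 C.
The degree 6 is B𝄫 and the 7th degree (up an octave) is C.
From B𝄫 to C: 15 semitones over a ninth = augmented.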